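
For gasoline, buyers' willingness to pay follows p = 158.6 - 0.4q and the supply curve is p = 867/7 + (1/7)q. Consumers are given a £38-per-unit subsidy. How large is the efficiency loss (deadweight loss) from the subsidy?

Deadweight loss = £1330

Pre-subsidy: 158.6 - 0.4q = 867/7 + (1/7)q gives q* = 64 and p* = 133.
With the rebate, buyers effectively pay pb = ps − 38, where ps is the price sellers receive.
On the curves, pb = 158.6 - 0.4q and ps = 867/7 + (1/7)q; the wedge ps − pb = 38 gives 867/7 + (1/7)q − (158.6 - 0.4q) = 38, so q' = 134.
Then pb = 158.6 − 0.4·134 = 105 and ps = 867/7 + (1/7)·134 = 143.
The subsidy expands output by 134 − 64 = 70 past the efficient level; on those units the gap between marginal cost and willingness to pay runs from 0 up to 38.
DWL = ½ × 38 × 70 = 1330.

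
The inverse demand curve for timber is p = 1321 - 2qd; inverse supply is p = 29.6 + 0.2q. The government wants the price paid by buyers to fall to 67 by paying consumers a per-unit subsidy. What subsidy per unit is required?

Required subsidy s = 88 per unit

At a buyer price of 67, quantity demanded is 660.5 − 0.5·67 = 627.
Sellers supply 627 only when they receive ps = 29.6 + 0.2·627 = 155.
s = ps − pb = 155 − 67 = 88.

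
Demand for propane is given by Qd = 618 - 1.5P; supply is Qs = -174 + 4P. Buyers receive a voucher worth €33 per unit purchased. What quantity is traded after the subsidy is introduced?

Q' = 438

Pre-subsidy: 618 - 1.5P = -174 + 4P gives P* = 144, Q* = 402.
With the rebate, buyers effectively pay Pb = Ps − 33, where Ps is the price sellers receive.
Demand in terms of Ps becomes Qd = 618 − 1.5(Ps − 33) = 667.5 - 1.5Ps. Setting this equal to supply: 667.5 - 1.5Ps = -174 + 4Ps, so Ps = 153.
Buyers pay Pb = 153 − 33 = 120; Q' = -174 + 4·153 = 438.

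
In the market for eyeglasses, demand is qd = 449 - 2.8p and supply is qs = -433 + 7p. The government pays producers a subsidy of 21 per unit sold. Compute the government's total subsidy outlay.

Pre-subsidy: 449 - 2.8p = -433 + 7p gives p* = 90, q* = 197.
With the subsidy, sellers receive ps = pb + 21 for each unit, where pb is the price buyers pay.
Supply in terms of pb becomes qs = -433 + 7(pb + 21) = -286 + 7pb. Setting this equal to demand: 449 - 2.8pb = -286 + 7pb, so pb = 75.
Sellers receive ps = 75 + 21 = 96; q' = 449 − 2.8·75 = 239.
Government outlay = subsidy × quantity = 21 × 239 = 5019.

Government cost = 5019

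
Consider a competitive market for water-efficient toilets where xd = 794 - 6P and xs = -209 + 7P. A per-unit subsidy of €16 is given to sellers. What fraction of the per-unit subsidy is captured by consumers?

Pre-subsidy: 794 - 6P = -209 + 7P gives P* = 1003/13, x* = 4304/13.
With the subsidy, sellers receive Ps = Pb + 16 for each unit, where Pb is the price buyers pay.
Supply in terms of Pb becomes xs = -209 + 7(Pb + 16) = -97 + 7Pb. Setting this equal to demand: 794 - 6Pb = -97 + 7Pb, so Pb = 891/13.
Sellers receive Ps = 891/13 + 16 = 1099/13; x' = 794 − 6·(891/13) = 4976/13.
Buyers' price falls by P* − Pb = 1003/13 − 891/13 = 112/13; sellers' price rises by Ps − P* = 1099/13 − 1003/13 = 96/13.
So consumers capture (112/13)/16 = 7/13 of each unit of subsidy.

Consumer share = 7/13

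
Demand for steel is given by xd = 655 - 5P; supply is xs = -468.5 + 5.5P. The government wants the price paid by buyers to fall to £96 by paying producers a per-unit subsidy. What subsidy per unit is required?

Required subsidy s = £21 per unit

At a buyer price of 96, quantity demanded is 655 − 5·96 = 175.
Sellers supply 175 only when they receive Ps with -468.5 + 5.5·Ps = 175, i.e. Ps = 117.
s = Ps − Pb = 117 − 96 = 21.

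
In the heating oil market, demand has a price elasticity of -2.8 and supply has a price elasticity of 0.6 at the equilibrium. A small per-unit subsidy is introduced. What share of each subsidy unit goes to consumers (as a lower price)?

For a small subsidy around the equilibrium, the benefit split depends on the relative slopes, which at a point are proportional to the elasticities.
Buyer share = εs/(εs + |εd|) = 0.6/(0.6 + 2.8) = 3/17; seller share = |εd|/(εs + |εd|) = 14/17.

Consumer share = 3/17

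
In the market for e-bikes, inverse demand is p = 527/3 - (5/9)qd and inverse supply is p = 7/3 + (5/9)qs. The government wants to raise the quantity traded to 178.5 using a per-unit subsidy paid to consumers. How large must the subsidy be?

At q = 178.5, from the demand curve buyers pay pb = 527/3 − (5/9)·178.5 = 76.5; from the supply curve sellers need ps = 7/3 + (5/9)·178.5 = 101.5.
The subsidy must fill the gap: s = ps − pb = 101.5 − 76.5 = 25.

Required subsidy s = 25 per unit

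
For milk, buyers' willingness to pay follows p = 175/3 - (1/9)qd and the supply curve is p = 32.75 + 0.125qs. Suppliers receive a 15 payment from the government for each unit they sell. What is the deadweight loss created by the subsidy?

Pre-subsidy: 175/3 - (1/9)q = 32.75 + 0.125q gives q* = 1842/17 and p* = 787/17.
With the subsidy, sellers receive ps = pb + 15 for each unit, where pb is the price buyers pay.
On the curves, pb = 175/3 - (1/9)q and ps = 32.75 + 0.125q; the wedge ps − pb = 15 gives 32.75 + 0.125q − (175/3 - (1/9)q) = 15, so q' = 2922/17.
Then pb = 175/3 − (1/9)·(2922/17) = 667/17 and ps = 32.75 + 0.125·(2922/17) = 922/17.
The subsidy expands output by 2922/17 − 1842/17 = 1080/17 past the efficient level; on those units the gap between marginal cost and willingness to pay runs from 0 up to 15.
DWL = ½ × 15 × 1080/17 = 8100/17.

Deadweight loss = 8100/17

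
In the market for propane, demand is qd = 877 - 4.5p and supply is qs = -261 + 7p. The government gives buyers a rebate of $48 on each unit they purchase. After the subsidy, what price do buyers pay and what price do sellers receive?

Buyers pay 1604/23; sellers receive 2708/23

Pre-subsidy: 877 - 4.5p = -261 + 7p gives p* = 2276/23, q* = 9929/23.
With the rebate, buyers effectively pay pb = ps − 48, where ps is the price sellers receive.
Demand in terms of ps becomes qd = 877 − 4.5(ps − 48) = 1093 - 4.5ps. Setting this equal to supply: 1093 - 4.5ps = -261 + 7ps, so ps = 2708/23.
Buyers pay pb = 2708/23 − 48 = 1604/23; q' = -261 + 7·(2708/23) = 12953/23.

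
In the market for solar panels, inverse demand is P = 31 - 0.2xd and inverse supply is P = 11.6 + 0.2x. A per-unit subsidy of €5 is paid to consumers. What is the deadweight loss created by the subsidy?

Deadweight loss = €31.25

Pre-subsidy: 31 - 0.2x = 11.6 + 0.2x gives x* = 48.5 and P* = 21.3.
With the rebate, buyers effectively pay Pb = Ps − 5, where Ps is the price sellers receive.
On the curves, Pb = 31 - 0.2x and Ps = 11.6 + 0.2x; the wedge Ps − Pb = 5 gives 11.6 + 0.2x − (31 - 0.2x) = 5, so x' = 61.
Then Pb = 31 − 0.2·61 = 18.8 and Ps = 11.6 + 0.2·61 = 23.8.
The subsidy expands output by 61 − 48.5 = 12.5 past the efficient level; on those units the gap between marginal cost and willingness to pay runs from 0 up to 5.
DWL = ½ × 5 × 12.5 = 31.25.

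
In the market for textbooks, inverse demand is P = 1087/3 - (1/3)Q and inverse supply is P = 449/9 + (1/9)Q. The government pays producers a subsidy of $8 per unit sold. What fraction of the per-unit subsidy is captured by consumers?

Consumer share = 0.75

Pre-subsidy: 1087/3 - (1/3)Q = 449/9 + (1/9)Q gives Q* = 703 and P* = 128.
With the subsidy, sellers receive Ps = Pb + 8 for each unit, where Pb is the price buyers pay.
On the curves, Pb = 1087/3 - (1/3)Q and Ps = 449/9 + (1/9)Q; the wedge Ps − Pb = 8 gives 449/9 + (1/9)Q − (1087/3 - (1/3)Q) = 8, so Q' = 721.
Then Pb = 1087/3 − (1/3)·721 = 122 and Ps = 449/9 + (1/9)·721 = 130.
Buyers' price falls by P* − Pb = 128 − 122 = 6; sellers' price rises by Ps − P* = 130 − 128 = 2.
So consumers capture 6/8 = 0.75 of each unit of subsidy.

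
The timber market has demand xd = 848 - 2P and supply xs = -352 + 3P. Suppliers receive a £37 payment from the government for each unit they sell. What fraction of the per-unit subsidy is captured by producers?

Pre-subsidy: 848 - 2P = -352 + 3P gives P* = 240, x* = 368.
With the subsidy, sellers receive Ps = Pb + 37 for each unit, where Pb is the price buyers pay.
Supply in terms of Pb becomes xs = -352 + 3(Pb + 37) = -241 + 3Pb. Setting this equal to demand: 848 - 2Pb = -241 + 3Pb, so Pb = 217.8.
Sellers receive Ps = 217.8 + 37 = 254.8; x' = 848 − 2·217.8 = 412.4.
Buyers' price falls by P* − Pb = 240 − 217.8 = 22.2; sellers' price rises by Ps − P* = 254.8 − 240 = 14.8.
So producers capture 14.8/37 = 0.4 of each unit of subsidy.

Producer share = 0.4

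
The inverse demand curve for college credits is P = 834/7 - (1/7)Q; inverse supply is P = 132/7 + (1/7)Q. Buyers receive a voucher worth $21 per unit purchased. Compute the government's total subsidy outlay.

Pre-subsidy: 834/7 - (1/7)Q = 132/7 + (1/7)Q gives Q* = 351 and P* = 69.
With the rebate, buyers effectively pay Pb = Ps − 21, where Ps is the price sellers receive.
On the curves, Pb = 834/7 - (1/7)Q and Ps = 132/7 + (1/7)Q; the wedge Ps − Pb = 21 gives 132/7 + (1/7)Q − (834/7 - (1/7)Q) = 21, so Q' = 424.5.
Then Pb = 834/7 − (1/7)·424.5 = 58.5 and Ps = 132/7 + (1/7)·424.5 = 79.5.
Government outlay = subsidy × quantity = 21 × 424.5 = 8914.5.

Government cost = $8914.5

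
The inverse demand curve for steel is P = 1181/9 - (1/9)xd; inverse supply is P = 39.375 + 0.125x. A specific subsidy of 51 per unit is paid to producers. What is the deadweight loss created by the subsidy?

Deadweight loss = 5508

Pre-subsidy: 1181/9 - (1/9)x = 39.375 + 0.125x gives x* = 389 and P* = 88.
With the subsidy, sellers receive Ps = Pb + 51 for each unit, where Pb is the price buyers pay.
On the curves, Pb = 1181/9 - (1/9)x and Ps = 39.375 + 0.125x; the wedge Ps − Pb = 51 gives 39.375 + 0.125x − (1181/9 - (1/9)x) = 51, so x' = 605.
Then Pb = 1181/9 − (1/9)·605 = 64 and Ps = 39.375 + 0.125·605 = 115.
The subsidy expands output by 605 − 389 = 216 past the efficient level; on those units the gap between marginal cost and willingness to pay runs from 0 up to 51.
DWL = ½ × 51 × 216 = 5508.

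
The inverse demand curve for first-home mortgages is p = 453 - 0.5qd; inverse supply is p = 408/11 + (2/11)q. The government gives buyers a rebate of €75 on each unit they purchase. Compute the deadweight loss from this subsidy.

Deadweight loss = €4125

Pre-subsidy: 453 - 0.5q = 408/11 + (2/11)q gives q* = 610 and p* = 148.
With the rebate, buyers effectively pay pb = ps − 75, where ps is the price sellers receive.
On the curves, pb = 453 - 0.5q and ps = 408/11 + (2/11)q; the wedge ps − pb = 75 gives 408/11 + (2/11)q − (453 - 0.5q) = 75, so q' = 720.
Then pb = 453 − 0.5·720 = 93 and ps = 408/11 + (2/11)·720 = 168.
The subsidy expands output by 720 − 610 = 110 past the efficient level; on those units the gap between marginal cost and willingness to pay runs from 0 up to 75.
DWL = ½ × 75 × 110 = 4125.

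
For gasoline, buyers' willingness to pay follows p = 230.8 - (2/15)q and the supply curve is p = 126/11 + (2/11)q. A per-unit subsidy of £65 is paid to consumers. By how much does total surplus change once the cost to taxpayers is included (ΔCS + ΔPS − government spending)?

Net change in total surplus = -£6703.125

Pre-subsidy: 230.8 - (2/15)q = 126/11 + (2/11)q gives q* = 696 and p* = 138.
With the rebate, buyers effectively pay pb = ps − 65, where ps is the price sellers receive.
On the curves, pb = 230.8 - (2/15)q and ps = 126/11 + (2/11)q; the wedge ps − pb = 65 gives 126/11 + (2/11)q − (230.8 - (2/15)q) = 65, so q' = 902.25.
Then pb = 230.8 − (2/15)·902.25 = 110.5 and ps = 126/11 + (2/11)·902.25 = 175.5.
ΔCS = ½(696 + 902.25)(138 − 110.5) = 21975.9375; ΔPS = ½(696 + 902.25)(175.5 − 138) = 29967.1875.
Government spending = 65 × 902.25 = 58646.25.
Net change = 21975.9375 + 29967.1875 − 58646.25 = -6703.125. The loss equals the DWL triangle ½·65·206.25.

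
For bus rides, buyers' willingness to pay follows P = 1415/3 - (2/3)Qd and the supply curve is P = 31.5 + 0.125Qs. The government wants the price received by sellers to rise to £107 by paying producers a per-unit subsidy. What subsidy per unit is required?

At a seller price of 107, quantity supplied is -252 + 8·107 = 604.
Buyers absorb 604 only when they pay Pb = 1415/3 − (2/3)·604 = 69.
s = Ps − Pb = 107 − 69 = 38.

Required subsidy s = £38 per unit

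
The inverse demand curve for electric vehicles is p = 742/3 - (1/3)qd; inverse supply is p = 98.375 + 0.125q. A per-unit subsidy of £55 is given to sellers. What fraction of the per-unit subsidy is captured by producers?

Pre-subsidy: 742/3 - (1/3)q = 98.375 + 0.125q gives q* = 325 and p* = 139.
With the subsidy, sellers receive ps = pb + 55 for each unit, where pb is the price buyers pay.
On the curves, pb = 742/3 - (1/3)q and ps = 98.375 + 0.125q; the wedge ps − pb = 55 gives 98.375 + 0.125q − (742/3 - (1/3)q) = 55, so q' = 445.
Then pb = 742/3 − (1/3)·445 = 99 and ps = 98.375 + 0.125·445 = 154.
Buyers' price falls by p* − pb = 139 − 99 = 40; sellers' price rises by ps − p* = 154 − 139 = 15.
So producers capture 15/55 = 3/11 of each unit of subsidy.

Producer share = 3/11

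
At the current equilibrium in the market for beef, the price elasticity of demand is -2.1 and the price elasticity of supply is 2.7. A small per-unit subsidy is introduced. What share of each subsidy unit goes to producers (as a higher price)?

Producer share = 0.4375

For a small subsidy around the equilibrium, the benefit split depends on the relative slopes, which at a point are proportional to the elasticities.
Buyer share = εs/(εs + |εd|) = 2.7/(2.7 + 2.1) = 0.5625; seller share = |εd|/(εs + |εd|) = 0.4375.
So producers capture 0.4375 of the subsidy.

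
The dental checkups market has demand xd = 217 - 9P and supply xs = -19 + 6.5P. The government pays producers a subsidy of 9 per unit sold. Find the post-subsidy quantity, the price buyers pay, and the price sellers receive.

x' = 3532/31; buyers pay 355/31; sellers receive 634/31

Pre-subsidy: 217 - 9P = -19 + 6.5P gives P* = 472/31, x* = 2479/31.
With the subsidy, sellers receive Ps = Pb + 9 for each unit, where Pb is the price buyers pay.
Supply in terms of Pb becomes xs = -19 + 6.5(Pb + 9) = 39.5 + 6.5Pb. Setting this equal to demand: 217 - 9Pb = 39.5 + 6.5Pb, so Pb = 355/31.
Sellers receive Ps = 355/31 + 9 = 634/31; x' = 217 − 9·(355/31) = 3532/31.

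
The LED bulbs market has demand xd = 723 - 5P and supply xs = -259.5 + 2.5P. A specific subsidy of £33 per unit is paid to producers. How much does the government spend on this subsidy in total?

Pre-subsidy: 723 - 5P = -259.5 + 2.5P gives P* = 131, x* = 68.
With the subsidy, sellers receive Ps = Pb + 33 for each unit, where Pb is the price buyers pay.
Supply in terms of Pb becomes xs = -259.5 + 2.5(Pb + 33) = -177 + 2.5Pb. Setting this equal to demand: 723 - 5Pb = -177 + 2.5Pb, so Pb = 120.
Sellers receive Ps = 120 + 33 = 153; x' = 723 − 5·120 = 123.
Government outlay = subsidy × quantity = 33 × 123 = 4059.

Government cost = £4059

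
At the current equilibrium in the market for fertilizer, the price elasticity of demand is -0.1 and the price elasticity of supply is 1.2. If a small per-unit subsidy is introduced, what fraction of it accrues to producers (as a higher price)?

Producer share = 1/13

For a small subsidy around the equilibrium, the benefit split depends on the relative slopes, which at a point are proportional to the elasticities.
Buyer share = εs/(εs + |εd|) = 1.2/(1.2 + 0.1) = 12/13; seller share = |εd|/(εs + |εd|) = 1/13.
So producers capture 1/13 of the subsidy.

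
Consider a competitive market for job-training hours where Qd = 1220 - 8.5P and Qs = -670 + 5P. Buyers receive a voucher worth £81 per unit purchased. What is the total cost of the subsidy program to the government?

Government cost = £23085

Pre-subsidy: 1220 - 8.5P = -670 + 5P gives P* = 140, Q* = 30.
With the rebate, buyers effectively pay Pb = Ps − 81, where Ps is the price sellers receive.
Demand in terms of Ps becomes Qd = 1220 − 8.5(Ps − 81) = 1908.5 - 8.5Ps. Setting this equal to supply: 1908.5 - 8.5Ps = -670 + 5Ps, so Ps = 191.
Buyers pay Pb = 191 − 81 = 110; Q' = -670 + 5·191 = 285.
Government outlay = subsidy × quantity = 81 × 285 = 23085.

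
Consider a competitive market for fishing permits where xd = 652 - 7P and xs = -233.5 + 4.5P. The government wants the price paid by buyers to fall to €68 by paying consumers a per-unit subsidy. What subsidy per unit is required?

At a buyer price of 68, quantity demanded is 652 − 7·68 = 176.
Sellers supply 176 only when they receive Ps with -233.5 + 4.5·Ps = 176, i.e. Ps = 91.
s = Ps − Pb = 91 − 68 = 23.

Required subsidy s = €23 per unit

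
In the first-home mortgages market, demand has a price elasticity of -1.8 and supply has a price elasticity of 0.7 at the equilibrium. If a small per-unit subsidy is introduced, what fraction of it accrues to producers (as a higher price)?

Producer share = 0.72

For a small subsidy around the equilibrium, the benefit split depends on the relative slopes, which at a point are proportional to the elasticities.
Buyer share = εs/(εs + |εd|) = 0.7/(0.7 + 1.8) = 0.28; seller share = |εd|/(εs + |εd|) = 0.72.
So producers capture 0.72 of the subsidy.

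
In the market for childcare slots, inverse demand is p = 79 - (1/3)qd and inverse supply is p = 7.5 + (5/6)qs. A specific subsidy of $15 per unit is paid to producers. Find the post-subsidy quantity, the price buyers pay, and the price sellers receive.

q' = 519/7; buyers pay 380/7; sellers receive 485/7

Pre-subsidy: 79 - (1/3)q = 7.5 + (5/6)q gives q* = 429/7 and p* = 410/7.
With the subsidy, sellers receive ps = pb + 15 for each unit, where pb is the price buyers pay.
On the curves, pb = 79 - (1/3)q and ps = 7.5 + (5/6)q; the wedge ps − pb = 15 gives 7.5 + (5/6)q − (79 - (1/3)q) = 15, so q' = 519/7.
Then pb = 79 − (1/3)·(519/7) = 380/7 and ps = 7.5 + (5/6)·(519/7) = 485/7.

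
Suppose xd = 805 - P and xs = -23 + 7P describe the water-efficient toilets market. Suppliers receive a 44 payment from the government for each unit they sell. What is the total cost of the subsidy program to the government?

Government cost = 32560

Pre-subsidy: 805 - P = -23 + 7P gives P* = 103.5, x* = 701.5.
With the subsidy, sellers receive Ps = Pb + 44 for each unit, where Pb is the price buyers pay.
Supply in terms of Pb becomes xs = -23 + 7(Pb + 44) = 285 + 7Pb. Setting this equal to demand: 805 - Pb = 285 + 7Pb, so Pb = 65.
Sellers receive Ps = 65 + 44 = 109; x' = 805 − 1·65 = 740.
Government outlay = subsidy × quantity = 44 × 740 = 32560.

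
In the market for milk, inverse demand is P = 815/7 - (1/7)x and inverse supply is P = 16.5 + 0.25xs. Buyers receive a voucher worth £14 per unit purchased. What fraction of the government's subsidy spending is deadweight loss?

Pre-subsidy: 815/7 - (1/7)x = 16.5 + 0.25x gives x* = 2798/11 and P* = 881/11.
With the rebate, buyers effectively pay Pb = Ps − 14, where Ps is the price sellers receive.
On the curves, Pb = 815/7 - (1/7)x and Ps = 16.5 + 0.25x; the wedge Ps − Pb = 14 gives 16.5 + 0.25x − (815/7 - (1/7)x) = 14, so x' = 290.
Then Pb = 815/7 − (1/7)·290 = 75 and Ps = 16.5 + 0.25·290 = 89.
ΔCS = ½(2798/11 + 290)(881/11 − 75) = 167664/121; ΔPS = ½(2798/11 + 290)(89 − 881/11) = 293412/121.
Government spending = 14 × 290 = 4060.
DWL = ½ × 14 × (290 − 2798/11) = 2744/11; fraction = (2744/11) / 4060 = 98/1595.

DWL / government spending = 98/1595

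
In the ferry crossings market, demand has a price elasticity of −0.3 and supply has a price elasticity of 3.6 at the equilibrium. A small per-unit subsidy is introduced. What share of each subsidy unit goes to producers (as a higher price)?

For a small subsidy around the equilibrium, the benefit split depends on the relative slopes, which at a point are proportional to the elasticities.
Buyer share = εs/(εs + |εd|) = 3.6/(3.6 + 0.3) = 12/13; seller share = |εd|/(εs + |εd|) = 1/13.
So producers capture 1/13 of the subsidy.

Producer share = 1/13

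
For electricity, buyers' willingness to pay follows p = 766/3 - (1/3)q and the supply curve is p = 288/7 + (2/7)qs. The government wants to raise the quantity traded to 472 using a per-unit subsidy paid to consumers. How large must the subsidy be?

Required subsidy s = 78 per unit

At q = 472, from the demand curve buyers pay pb = 766/3 − (1/3)·472 = 98; from the supply curve sellers need ps = 288/7 + (2/7)·472 = 176.
The subsidy must fill the gap: s = ps − pb = 176 − 98 = 78.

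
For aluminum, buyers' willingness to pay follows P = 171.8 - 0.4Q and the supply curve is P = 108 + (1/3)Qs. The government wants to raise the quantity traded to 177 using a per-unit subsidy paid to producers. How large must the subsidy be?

Required subsidy s = 66 per unit

At Q = 177, from the demand curve buyers pay Pb = 171.8 − 0.4·177 = 101; from the supply curve sellers need Ps = 108 + (1/3)·177 = 167.
The subsidy must fill the gap: s = Ps − Pb = 167 − 101 = 66.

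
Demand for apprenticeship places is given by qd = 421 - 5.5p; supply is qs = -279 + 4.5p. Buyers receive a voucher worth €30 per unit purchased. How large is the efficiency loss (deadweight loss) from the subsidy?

Deadweight loss = €1113.75

Pre-subsidy: 421 - 5.5p = -279 + 4.5p gives p* = 70, q* = 36.
With the rebate, buyers effectively pay pb = ps − 30, where ps is the price sellers receive.
Demand in terms of ps becomes qd = 421 − 5.5(ps − 30) = 586 - 5.5ps. Setting this equal to supply: 586 - 5.5ps = -279 + 4.5ps, so ps = 86.5.
Buyers pay pb = 86.5 − 30 = 56.5; q' = -279 + 4.5·86.5 = 110.25.
The subsidy expands output by 110.25 − 36 = 74.25 past the efficient level; on those units the gap between marginal cost and willingness to pay runs from 0 up to 30.
DWL = ½ × 30 × 74.25 = 1113.75.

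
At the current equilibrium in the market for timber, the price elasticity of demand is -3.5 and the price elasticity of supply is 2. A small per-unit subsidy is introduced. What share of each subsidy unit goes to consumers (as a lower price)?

For a small subsidy around the equilibrium, the benefit split depends on the relative slopes, which at a point are proportional to the elasticities.
Buyer share = εs/(εs + |εd|) = 2/(2 + 3.5) = 4/11; seller share = |εd|/(εs + |εd|) = 7/11.

Consumer share = 4/11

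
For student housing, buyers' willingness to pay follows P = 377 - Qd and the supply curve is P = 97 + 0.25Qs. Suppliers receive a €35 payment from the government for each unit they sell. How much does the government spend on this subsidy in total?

Government cost = €8820

Pre-subsidy: 377 - Q = 97 + 0.25Q gives Q* = 224 and P* = 153.
With the subsidy, sellers receive Ps = Pb + 35 for each unit, where Pb is the price buyers pay.
On the curves, Pb = 377 - Q and Ps = 97 + 0.25Q; the wedge Ps − Pb = 35 gives 97 + 0.25Q − (377 - Q) = 35, so Q' = 252.
Then Pb = 377 − 1·252 = 125 and Ps = 97 + 0.25·252 = 160.
Government outlay = subsidy × quantity = 35 × 252 = 8820.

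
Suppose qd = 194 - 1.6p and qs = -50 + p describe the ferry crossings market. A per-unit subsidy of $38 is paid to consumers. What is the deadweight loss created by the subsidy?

Pre-subsidy: 194 - 1.6p = -50 + p gives p* = 1220/13, q* = 570/13.
With the rebate, buyers effectively pay pb = ps − 38, where ps is the price sellers receive.
Demand in terms of ps becomes qd = 194 − 1.6(ps − 38) = 254.8 - 1.6ps. Setting this equal to supply: 254.8 - 1.6ps = -50 + ps, so ps = 1524/13.
Buyers pay pb = 1524/13 − 38 = 1030/13; q' = -50 + 1·(1524/13) = 874/13.
The subsidy expands output by 874/13 − 570/13 = 304/13 past the efficient level; on those units the gap between marginal cost and willingness to pay runs from 0 up to 38.
DWL = ½ × 38 × 304/13 = 5776/13.

Deadweight loss = 5776/13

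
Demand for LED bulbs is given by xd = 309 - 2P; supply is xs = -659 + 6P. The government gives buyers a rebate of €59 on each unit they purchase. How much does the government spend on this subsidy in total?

Pre-subsidy: 309 - 2P = -659 + 6P gives P* = 121, x* = 67.
With the rebate, buyers effectively pay Pb = Ps − 59, where Ps is the price sellers receive.
Demand in terms of Ps becomes xd = 309 − 2(Ps − 59) = 427 - 2Ps. Setting this equal to supply: 427 - 2Ps = -659 + 6Ps, so Ps = 135.75.
Buyers pay Pb = 135.75 − 59 = 76.75; x' = -659 + 6·135.75 = 155.5.
Government outlay = subsidy × quantity = 59 × 155.5 = 9174.5.

Government cost = €9174.5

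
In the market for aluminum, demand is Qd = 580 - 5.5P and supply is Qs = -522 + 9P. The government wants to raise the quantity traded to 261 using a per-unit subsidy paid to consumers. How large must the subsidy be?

At Q = 261, invert demand for the buyer price: Pb = (580 − 261)/5.5 = 58; invert supply for the seller price: Ps = (261 − (-522))/9 = 87.
The subsidy must fill the gap: s = Ps − Pb = 87 − 58 = 29.

Required subsidy s = 29 per unit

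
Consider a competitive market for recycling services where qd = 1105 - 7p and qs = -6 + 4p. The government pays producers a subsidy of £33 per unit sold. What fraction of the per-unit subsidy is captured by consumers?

Pre-subsidy: 1105 - 7p = -6 + 4p gives p* = 101, q* = 398.
With the subsidy, sellers receive ps = pb + 33 for each unit, where pb is the price buyers pay.
Supply in terms of pb becomes qs = -6 + 4(pb + 33) = 126 + 4pb. Setting this equal to demand: 1105 - 7pb = 126 + 4pb, so pb = 89.
Sellers receive ps = 89 + 33 = 122; q' = 1105 − 7·89 = 482.
Buyers' price falls by p* − pb = 101 − 89 = 12; sellers' price rises by ps − p* = 122 − 101 = 21.
So consumers capture 12/33 = 4/11 of each unit of subsidy.

Consumer share = 4/11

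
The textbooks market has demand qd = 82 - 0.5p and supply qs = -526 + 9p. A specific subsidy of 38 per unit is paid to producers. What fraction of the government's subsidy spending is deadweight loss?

DWL / government spending = 9/68

Pre-subsidy: 82 - 0.5p = -526 + 9p gives p* = 64, q* = 50.
With the subsidy, sellers receive ps = pb + 38 for each unit, where pb is the price buyers pay.
Supply in terms of pb becomes qs = -526 + 9(pb + 38) = -184 + 9pb. Setting this equal to demand: 82 - 0.5pb = -184 + 9pb, so pb = 28.
Sellers receive ps = 28 + 38 = 66; q' = 82 − 0.5·28 = 68.
ΔCS = ½(50 + 68)(64 − 28) = 2124; ΔPS = ½(50 + 68)(66 − 64) = 118.
Government spending = 38 × 68 = 2584.
DWL = ½ × 38 × (68 − 50) = 342; fraction = 342 / 2584 = 9/68.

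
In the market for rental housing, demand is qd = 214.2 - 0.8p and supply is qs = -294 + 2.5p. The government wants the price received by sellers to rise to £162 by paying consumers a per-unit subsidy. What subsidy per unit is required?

At a seller price of 162, quantity supplied is -294 + 2.5·162 = 111.
Buyers absorb 111 only when they pay pb with 214.2 − 0.8·pb = 111, i.e. pb = 129.
s = ps − pb = 162 − 129 = 33.

Required subsidy s = £33 per unit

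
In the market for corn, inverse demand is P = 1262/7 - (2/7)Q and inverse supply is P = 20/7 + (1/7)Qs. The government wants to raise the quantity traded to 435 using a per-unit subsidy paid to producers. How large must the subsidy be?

At Q = 435, from the demand curve buyers pay Pb = 1262/7 − (2/7)·435 = 56; from the supply curve sellers need Ps = 20/7 + (1/7)·435 = 65.
The subsidy must fill the gap: s = Ps − Pb = 65 − 56 = 9.

Required subsidy s = 9 per unit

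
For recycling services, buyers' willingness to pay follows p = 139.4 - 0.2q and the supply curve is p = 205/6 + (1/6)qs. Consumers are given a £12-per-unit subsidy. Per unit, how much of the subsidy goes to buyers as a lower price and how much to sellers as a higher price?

Buyers gain 72/11 per unit; sellers gain 60/11 per unit

Pre-subsidy: 139.4 - 0.2q = 205/6 + (1/6)q gives q* = 287 and p* = 82.
With the rebate, buyers effectively pay pb = ps − 12, where ps is the price sellers receive.
On the curves, pb = 139.4 - 0.2q and ps = 205/6 + (1/6)q; the wedge ps − pb = 12 gives 205/6 + (1/6)q − (139.4 - 0.2q) = 12, so q' = 3517/11.
Then pb = 139.4 − 0.2·(3517/11) = 830/11 and ps = 205/6 + (1/6)·(3517/11) = 962/11.
Buyers' price falls by p* − pb = 82 − 830/11 = 72/11; sellers' price rises by ps − p* = 962/11 − 82 = 60/11.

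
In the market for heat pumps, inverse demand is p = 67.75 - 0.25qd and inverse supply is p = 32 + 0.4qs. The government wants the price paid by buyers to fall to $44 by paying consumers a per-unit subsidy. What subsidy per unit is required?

At a buyer price of 44, quantity demanded is 271 − 4·44 = 95.
Sellers supply 95 only when they receive ps = 32 + 0.4·95 = 70.
s = ps − pb = 70 − 44 = 26.

Required subsidy s = $26 per unit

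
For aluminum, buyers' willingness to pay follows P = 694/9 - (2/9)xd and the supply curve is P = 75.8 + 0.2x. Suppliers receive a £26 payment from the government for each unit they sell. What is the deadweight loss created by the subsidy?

Pre-subsidy: 694/9 - (2/9)x = 75.8 + 0.2x gives x* = 59/19 and P* = 1452/19.
With the subsidy, sellers receive Ps = Pb + 26 for each unit, where Pb is the price buyers pay.
On the curves, Pb = 694/9 - (2/9)x and Ps = 75.8 + 0.2x; the wedge Ps − Pb = 26 gives 75.8 + 0.2x − (694/9 - (2/9)x) = 26, so x' = 1229/19.
Then Pb = 694/9 − (2/9)·(1229/19) = 1192/19 and Ps = 75.8 + 0.2·(1229/19) = 1686/19.
The subsidy expands output by 1229/19 − 59/19 = 1170/19 past the efficient level; on those units the gap between marginal cost and willingness to pay runs from 0 up to 26.
DWL = ½ × 26 × 1170/19 = 15210/19.

Deadweight loss = 15210/19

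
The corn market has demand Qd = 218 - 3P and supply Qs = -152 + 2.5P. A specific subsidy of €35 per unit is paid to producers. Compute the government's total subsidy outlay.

Pre-subsidy: 218 - 3P = -152 + 2.5P gives P* = 740/11, Q* = 178/11.
With the subsidy, sellers receive Ps = Pb + 35 for each unit, where Pb is the price buyers pay.
Supply in terms of Pb becomes Qs = -152 + 2.5(Pb + 35) = -64.5 + 2.5Pb. Setting this equal to demand: 218 - 3Pb = -64.5 + 2.5Pb, so Pb = 565/11.
Sellers receive Ps = 565/11 + 35 = 950/11; Q' = 218 − 3·(565/11) = 703/11.
Government outlay = subsidy × quantity = 35 × 703/11 = 24605/11.

Government cost = 24605/11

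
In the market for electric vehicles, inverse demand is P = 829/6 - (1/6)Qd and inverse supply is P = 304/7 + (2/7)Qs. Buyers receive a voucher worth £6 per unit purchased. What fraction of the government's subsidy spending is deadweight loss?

Pre-subsidy: 829/6 - (1/6)Q = 304/7 + (2/7)Q gives Q* = 3979/19 and P* = 1962/19.
With the rebate, buyers effectively pay Pb = Ps − 6, where Ps is the price sellers receive.
On the curves, Pb = 829/6 - (1/6)Q and Ps = 304/7 + (2/7)Q; the wedge Ps − Pb = 6 gives 304/7 + (2/7)Q − (829/6 - (1/6)Q) = 6, so Q' = 4231/19.
Then Pb = 829/6 − (1/6)·(4231/19) = 1920/19 and Ps = 304/7 + (2/7)·(4231/19) = 2034/19.
ΔCS = ½(3979/19 + 4231/19)(1962/19 − 1920/19) = 172410/361; ΔPS = ½(3979/19 + 4231/19)(2034/19 − 1962/19) = 295560/361.
Government spending = 6 × 4231/19 = 25386/19.
DWL = ½ × 6 × (4231/19 − 3979/19) = 756/19; fraction = (756/19) / (25386/19) = 126/4231.

DWL / government spending = 126/4231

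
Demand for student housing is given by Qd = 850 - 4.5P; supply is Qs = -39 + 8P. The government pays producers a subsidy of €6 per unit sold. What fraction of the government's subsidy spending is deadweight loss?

DWL / government spending = 216/13681

Pre-subsidy: 850 - 4.5P = -39 + 8P gives P* = 71.12, Q* = 529.96.
With the subsidy, sellers receive Ps = Pb + 6 for each unit, where Pb is the price buyers pay.
Supply in terms of Pb becomes Qs = -39 + 8(Pb + 6) = 9 + 8Pb. Setting this equal to demand: 850 - 4.5Pb = 9 + 8Pb, so Pb = 67.28.
Sellers receive Ps = 67.28 + 6 = 73.28; Q' = 850 − 4.5·67.28 = 547.24.
ΔCS = ½(529.96 + 547.24)(71.12 − 67.28) = 2068.224; ΔPS = ½(529.96 + 547.24)(73.28 − 71.12) = 1163.376.
Government spending = 6 × 547.24 = 3283.44.
DWL = ½ × 6 × (547.24 − 529.96) = 51.84; fraction = 51.84 / 3283.44 = 216/13681.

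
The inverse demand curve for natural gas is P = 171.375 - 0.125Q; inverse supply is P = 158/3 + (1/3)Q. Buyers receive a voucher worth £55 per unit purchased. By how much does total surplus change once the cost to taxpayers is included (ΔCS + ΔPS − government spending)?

Net change in total surplus = -£3300

Pre-subsidy: 171.375 - 0.125Q = 158/3 + (1/3)Q gives Q* = 259 and P* = 139.
With the rebate, buyers effectively pay Pb = Ps − 55, where Ps is the price sellers receive.
On the curves, Pb = 171.375 - 0.125Q and Ps = 158/3 + (1/3)Q; the wedge Ps − Pb = 55 gives 158/3 + (1/3)Q − (171.375 - 0.125Q) = 55, so Q' = 379.
Then Pb = 171.375 − 0.125·379 = 124 and Ps = 158/3 + (1/3)·379 = 179.
ΔCS = ½(259 + 379)(139 − 124) = 4785; ΔPS = ½(259 + 379)(179 − 139) = 12760.
Government spending = 55 × 379 = 20845.
Net change = 4785 + 12760 − 20845 = -3300. The loss equals the DWL triangle ½·55·120.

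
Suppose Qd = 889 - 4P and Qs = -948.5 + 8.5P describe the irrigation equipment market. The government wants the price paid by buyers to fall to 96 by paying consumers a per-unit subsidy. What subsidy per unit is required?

Required subsidy s = 75 per unit

At a buyer price of 96, quantity demanded is 889 − 4·96 = 505.
Sellers supply 505 only when they receive Ps with -948.5 + 8.5·Ps = 505, i.e. Ps = 171.
s = Ps − Pb = 171 − 96 = 75.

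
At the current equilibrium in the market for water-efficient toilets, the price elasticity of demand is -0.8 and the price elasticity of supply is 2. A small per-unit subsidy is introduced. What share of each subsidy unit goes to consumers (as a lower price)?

Consumer share = 5/7

For a small subsidy around the equilibrium, the benefit split depends on the relative slopes, which at a point are proportional to the elasticities.
Buyer share = εs/(εs + |εd|) = 2/(2 + 0.8) = 5/7; seller share = |εd|/(εs + |εd|) = 2/7.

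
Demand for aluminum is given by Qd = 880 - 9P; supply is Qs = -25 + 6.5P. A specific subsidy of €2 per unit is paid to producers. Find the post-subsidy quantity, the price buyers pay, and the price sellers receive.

Q' = 11224/31; buyers pay 1784/31; sellers receive 1846/31

Pre-subsidy: 880 - 9P = -25 + 6.5P gives P* = 1810/31, Q* = 10990/31.
With the subsidy, sellers receive Ps = Pb + 2 for each unit, where Pb is the price buyers pay.
Supply in terms of Pb becomes Qs = -25 + 6.5(Pb + 2) = -12 + 6.5Pb. Setting this equal to demand: 880 - 9Pb = -12 + 6.5Pb, so Pb = 1784/31.
Sellers receive Ps = 1784/31 + 2 = 1846/31; Q' = 880 − 9·(1784/31) = 11224/31.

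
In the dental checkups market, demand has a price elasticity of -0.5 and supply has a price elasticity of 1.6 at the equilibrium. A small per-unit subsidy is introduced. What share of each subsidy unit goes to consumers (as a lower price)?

For a small subsidy around the equilibrium, the benefit split depends on the relative slopes, which at a point are proportional to the elasticities.
Buyer share = εs/(εs + |εd|) = 1.6/(1.6 + 0.5) = 16/21; seller share = |εd|/(εs + |εd|) = 5/21.

Consumer share = 16/21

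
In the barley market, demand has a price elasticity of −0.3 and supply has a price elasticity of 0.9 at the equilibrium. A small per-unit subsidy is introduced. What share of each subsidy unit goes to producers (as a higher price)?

For a small subsidy around the equilibrium, the benefit split depends on the relative slopes, which at a point are proportional to the elasticities.
Buyer share = εs/(εs + |εd|) = 0.9/(0.9 + 0.3) = 0.75; seller share = |εd|/(εs + |εd|) = 0.25.
So producers capture 0.25 of the subsidy.

Producer share = 0.25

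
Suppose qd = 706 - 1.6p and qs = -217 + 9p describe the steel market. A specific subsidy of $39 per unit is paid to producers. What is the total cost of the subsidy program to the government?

Government cost = 1280838/53

Pre-subsidy: 706 - 1.6p = -217 + 9p gives p* = 4615/53, q* = 30034/53.
With the subsidy, sellers receive ps = pb + 39 for each unit, where pb is the price buyers pay.
Supply in terms of pb becomes qs = -217 + 9(pb + 39) = 134 + 9pb. Setting this equal to demand: 706 - 1.6pb = 134 + 9pb, so pb = 2860/53.
Sellers receive ps = 2860/53 + 39 = 4927/53; q' = 706 − 1.6·(2860/53) = 32842/53.
Government outlay = subsidy × quantity = 39 × 32842/53 = 1280838/53.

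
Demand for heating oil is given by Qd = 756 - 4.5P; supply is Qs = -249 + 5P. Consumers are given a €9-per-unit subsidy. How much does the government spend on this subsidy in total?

Pre-subsidy: 756 - 4.5P = -249 + 5P gives P* = 2010/19, Q* = 5319/19.
With the rebate, buyers effectively pay Pb = Ps − 9, where Ps is the price sellers receive.
Demand in terms of Ps becomes Qd = 756 − 4.5(Ps − 9) = 796.5 - 4.5Ps. Setting this equal to supply: 796.5 - 4.5Ps = -249 + 5Ps, so Ps = 2091/19.
Buyers pay Pb = 2091/19 − 9 = 1920/19; Q' = -249 + 5·(2091/19) = 5724/19.
Government outlay = subsidy × quantity = 9 × 5724/19 = 51516/19.

Government cost = 51516/19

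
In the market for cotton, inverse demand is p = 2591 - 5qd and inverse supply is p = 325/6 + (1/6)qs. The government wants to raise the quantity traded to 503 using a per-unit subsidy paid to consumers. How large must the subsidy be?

Required subsidy s = 62 per unit

At q = 503, from the demand curve buyers pay pb = 2591 − 5·503 = 76; from the supply curve sellers need ps = 325/6 + (1/6)·503 = 138.
The subsidy must fill the gap: s = ps − pb = 138 − 76 = 62.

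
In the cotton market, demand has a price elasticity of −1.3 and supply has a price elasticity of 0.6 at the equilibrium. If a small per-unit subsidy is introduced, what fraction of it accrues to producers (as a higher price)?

For a small subsidy around the equilibrium, the benefit split depends on the relative slopes, which at a point are proportional to the elasticities.
Buyer share = εs/(εs + |εd|) = 0.6/(0.6 + 1.3) = 6/19; seller share = |εd|/(εs + |εd|) = 13/19.
So producers capture 13/19 of the subsidy.

Producer share = 13/19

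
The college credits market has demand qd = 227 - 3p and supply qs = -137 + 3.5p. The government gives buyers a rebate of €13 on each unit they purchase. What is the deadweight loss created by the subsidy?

Pre-subsidy: 227 - 3p = -137 + 3.5p gives p* = 56, q* = 59.
With the rebate, buyers effectively pay pb = ps − 13, where ps is the price sellers receive.
Demand in terms of ps becomes qd = 227 − 3(ps − 13) = 266 - 3ps. Setting this equal to supply: 266 - 3ps = -137 + 3.5ps, so ps = 62.
Buyers pay pb = 62 − 13 = 49; q' = -137 + 3.5·62 = 80.
The subsidy expands output by 80 − 59 = 21 past the efficient level; on those units the gap between marginal cost and willingness to pay runs from 0 up to 13.
DWL = ½ × 13 × 21 = 136.5.

Deadweight loss = €136.5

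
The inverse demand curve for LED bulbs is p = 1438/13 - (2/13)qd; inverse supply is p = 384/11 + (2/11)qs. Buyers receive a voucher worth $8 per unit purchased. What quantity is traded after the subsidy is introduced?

Pre-subsidy: 1438/13 - (2/13)q = 384/11 + (2/11)q gives q* = 5413/24 and p* = 911/12.
With the rebate, buyers effectively pay pb = ps − 8, where ps is the price sellers receive.
On the curves, pb = 1438/13 - (2/13)q and ps = 384/11 + (2/11)q; the wedge ps − pb = 8 gives 384/11 + (2/11)q − (1438/13 - (2/13)q) = 8, so q' = 249.375.
Then pb = 1438/13 − (2/13)·249.375 = 72.25 and ps = 384/11 + (2/11)·249.375 = 80.25.

q' = 249.375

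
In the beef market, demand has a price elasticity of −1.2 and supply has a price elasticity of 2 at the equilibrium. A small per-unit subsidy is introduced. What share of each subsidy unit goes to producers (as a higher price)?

For a small subsidy around the equilibrium, the benefit split depends on the relative slopes, which at a point are proportional to the elasticities.
Buyer share = εs/(εs + |εd|) = 2/(2 + 1.2) = 0.625; seller share = |εd|/(εs + |εd|) = 0.375.
So producers capture 0.375 of the subsidy.

Producer share = 0.375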